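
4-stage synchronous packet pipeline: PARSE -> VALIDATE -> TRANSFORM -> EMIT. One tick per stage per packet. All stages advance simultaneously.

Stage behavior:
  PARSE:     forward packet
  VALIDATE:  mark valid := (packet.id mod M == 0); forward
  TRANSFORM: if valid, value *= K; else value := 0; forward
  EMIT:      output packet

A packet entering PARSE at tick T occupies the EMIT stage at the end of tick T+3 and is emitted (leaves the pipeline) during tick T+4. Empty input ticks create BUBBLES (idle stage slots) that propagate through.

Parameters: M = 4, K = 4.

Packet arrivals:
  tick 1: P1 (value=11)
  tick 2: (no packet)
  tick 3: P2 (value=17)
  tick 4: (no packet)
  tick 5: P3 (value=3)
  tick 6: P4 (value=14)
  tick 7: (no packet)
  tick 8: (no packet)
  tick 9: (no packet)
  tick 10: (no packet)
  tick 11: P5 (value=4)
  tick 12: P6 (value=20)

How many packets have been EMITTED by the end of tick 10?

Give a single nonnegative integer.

Tick 1: [PARSE:P1(v=11,ok=F), VALIDATE:-, TRANSFORM:-, EMIT:-] out:-; in:P1
Tick 2: [PARSE:-, VALIDATE:P1(v=11,ok=F), TRANSFORM:-, EMIT:-] out:-; in:-
Tick 3: [PARSE:P2(v=17,ok=F), VALIDATE:-, TRANSFORM:P1(v=0,ok=F), EMIT:-] out:-; in:P2
Tick 4: [PARSE:-, VALIDATE:P2(v=17,ok=F), TRANSFORM:-, EMIT:P1(v=0,ok=F)] out:-; in:-
Tick 5: [PARSE:P3(v=3,ok=F), VALIDATE:-, TRANSFORM:P2(v=0,ok=F), EMIT:-] out:P1(v=0); in:P3
Tick 6: [PARSE:P4(v=14,ok=F), VALIDATE:P3(v=3,ok=F), TRANSFORM:-, EMIT:P2(v=0,ok=F)] out:-; in:P4
Tick 7: [PARSE:-, VALIDATE:P4(v=14,ok=T), TRANSFORM:P3(v=0,ok=F), EMIT:-] out:P2(v=0); in:-
Tick 8: [PARSE:-, VALIDATE:-, TRANSFORM:P4(v=56,ok=T), EMIT:P3(v=0,ok=F)] out:-; in:-
Tick 9: [PARSE:-, VALIDATE:-, TRANSFORM:-, EMIT:P4(v=56,ok=T)] out:P3(v=0); in:-
Tick 10: [PARSE:-, VALIDATE:-, TRANSFORM:-, EMIT:-] out:P4(v=56); in:-
Emitted by tick 10: ['P1', 'P2', 'P3', 'P4']

Answer: 4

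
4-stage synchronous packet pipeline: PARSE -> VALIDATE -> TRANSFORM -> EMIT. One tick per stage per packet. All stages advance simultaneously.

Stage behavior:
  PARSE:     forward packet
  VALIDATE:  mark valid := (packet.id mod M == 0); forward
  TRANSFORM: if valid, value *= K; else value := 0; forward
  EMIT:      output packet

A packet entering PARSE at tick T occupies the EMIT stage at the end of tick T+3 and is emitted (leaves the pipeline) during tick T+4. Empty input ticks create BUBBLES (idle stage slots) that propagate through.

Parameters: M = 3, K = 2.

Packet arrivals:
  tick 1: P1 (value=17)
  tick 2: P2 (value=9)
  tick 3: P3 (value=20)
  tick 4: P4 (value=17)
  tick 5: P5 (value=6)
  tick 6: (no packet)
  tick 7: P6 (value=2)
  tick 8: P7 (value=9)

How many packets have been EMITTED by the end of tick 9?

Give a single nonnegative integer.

Tick 1: [PARSE:P1(v=17,ok=F), VALIDATE:-, TRANSFORM:-, EMIT:-] out:-; in:P1
Tick 2: [PARSE:P2(v=9,ok=F), VALIDATE:P1(v=17,ok=F), TRANSFORM:-, EMIT:-] out:-; in:P2
Tick 3: [PARSE:P3(v=20,ok=F), VALIDATE:P2(v=9,ok=F), TRANSFORM:P1(v=0,ok=F), EMIT:-] out:-; in:P3
Tick 4: [PARSE:P4(v=17,ok=F), VALIDATE:P3(v=20,ok=T), TRANSFORM:P2(v=0,ok=F), EMIT:P1(v=0,ok=F)] out:-; in:P4
Tick 5: [PARSE:P5(v=6,ok=F), VALIDATE:P4(v=17,ok=F), TRANSFORM:P3(v=40,ok=T), EMIT:P2(v=0,ok=F)] out:P1(v=0); in:P5
Tick 6: [PARSE:-, VALIDATE:P5(v=6,ok=F), TRANSFORM:P4(v=0,ok=F), EMIT:P3(v=40,ok=T)] out:P2(v=0); in:-
Tick 7: [PARSE:P6(v=2,ok=F), VALIDATE:-, TRANSFORM:P5(v=0,ok=F), EMIT:P4(v=0,ok=F)] out:P3(v=40); in:P6
Tick 8: [PARSE:P7(v=9,ok=F), VALIDATE:P6(v=2,ok=T), TRANSFORM:-, EMIT:P5(v=0,ok=F)] out:P4(v=0); in:P7
Tick 9: [PARSE:-, VALIDATE:P7(v=9,ok=F), TRANSFORM:P6(v=4,ok=T), EMIT:-] out:P5(v=0); in:-
Emitted by tick 9: ['P1', 'P2', 'P3', 'P4', 'P5']

Answer: 5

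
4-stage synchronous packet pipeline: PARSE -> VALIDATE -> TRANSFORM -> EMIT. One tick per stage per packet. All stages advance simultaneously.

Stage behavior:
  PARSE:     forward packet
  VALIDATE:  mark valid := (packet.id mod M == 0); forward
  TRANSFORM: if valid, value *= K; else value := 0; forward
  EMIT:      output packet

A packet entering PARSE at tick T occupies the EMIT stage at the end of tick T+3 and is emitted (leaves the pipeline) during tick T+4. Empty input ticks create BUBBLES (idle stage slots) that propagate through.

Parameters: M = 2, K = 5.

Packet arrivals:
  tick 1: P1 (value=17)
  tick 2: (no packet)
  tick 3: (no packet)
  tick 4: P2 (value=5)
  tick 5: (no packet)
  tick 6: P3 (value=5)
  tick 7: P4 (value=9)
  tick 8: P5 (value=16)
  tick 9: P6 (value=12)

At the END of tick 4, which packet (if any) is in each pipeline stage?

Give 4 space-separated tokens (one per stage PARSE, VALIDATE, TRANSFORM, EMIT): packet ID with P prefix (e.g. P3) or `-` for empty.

Answer: P2 - - P1

Derivation:
Tick 1: [PARSE:P1(v=17,ok=F), VALIDATE:-, TRANSFORM:-, EMIT:-] out:-; in:P1
Tick 2: [PARSE:-, VALIDATE:P1(v=17,ok=F), TRANSFORM:-, EMIT:-] out:-; in:-
Tick 3: [PARSE:-, VALIDATE:-, TRANSFORM:P1(v=0,ok=F), EMIT:-] out:-; in:-
Tick 4: [PARSE:P2(v=5,ok=F), VALIDATE:-, TRANSFORM:-, EMIT:P1(v=0,ok=F)] out:-; in:P2
At end of tick 4: ['P2', '-', '-', 'P1']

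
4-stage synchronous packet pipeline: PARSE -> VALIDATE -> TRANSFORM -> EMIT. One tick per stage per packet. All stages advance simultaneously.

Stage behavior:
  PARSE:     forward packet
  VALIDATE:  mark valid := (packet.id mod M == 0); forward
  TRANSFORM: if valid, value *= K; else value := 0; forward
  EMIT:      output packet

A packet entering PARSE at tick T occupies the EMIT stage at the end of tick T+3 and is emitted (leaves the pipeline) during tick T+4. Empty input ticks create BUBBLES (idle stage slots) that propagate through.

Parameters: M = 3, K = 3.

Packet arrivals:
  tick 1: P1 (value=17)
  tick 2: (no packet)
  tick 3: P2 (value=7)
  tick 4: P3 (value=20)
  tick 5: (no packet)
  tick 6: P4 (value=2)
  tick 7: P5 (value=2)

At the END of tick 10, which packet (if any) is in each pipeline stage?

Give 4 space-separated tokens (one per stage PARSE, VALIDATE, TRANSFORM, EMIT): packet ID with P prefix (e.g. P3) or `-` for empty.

Answer: - - - P5

Derivation:
Tick 1: [PARSE:P1(v=17,ok=F), VALIDATE:-, TRANSFORM:-, EMIT:-] out:-; in:P1
Tick 2: [PARSE:-, VALIDATE:P1(v=17,ok=F), TRANSFORM:-, EMIT:-] out:-; in:-
Tick 3: [PARSE:P2(v=7,ok=F), VALIDATE:-, TRANSFORM:P1(v=0,ok=F), EMIT:-] out:-; in:P2
Tick 4: [PARSE:P3(v=20,ok=F), VALIDATE:P2(v=7,ok=F), TRANSFORM:-, EMIT:P1(v=0,ok=F)] out:-; in:P3
Tick 5: [PARSE:-, VALIDATE:P3(v=20,ok=T), TRANSFORM:P2(v=0,ok=F), EMIT:-] out:P1(v=0); in:-
Tick 6: [PARSE:P4(v=2,ok=F), VALIDATE:-, TRANSFORM:P3(v=60,ok=T), EMIT:P2(v=0,ok=F)] out:-; in:P4
Tick 7: [PARSE:P5(v=2,ok=F), VALIDATE:P4(v=2,ok=F), TRANSFORM:-, EMIT:P3(v=60,ok=T)] out:P2(v=0); in:P5
Tick 8: [PARSE:-, VALIDATE:P5(v=2,ok=F), TRANSFORM:P4(v=0,ok=F), EMIT:-] out:P3(v=60); in:-
Tick 9: [PARSE:-, VALIDATE:-, TRANSFORM:P5(v=0,ok=F), EMIT:P4(v=0,ok=F)] out:-; in:-
Tick 10: [PARSE:-, VALIDATE:-, TRANSFORM:-, EMIT:P5(v=0,ok=F)] out:P4(v=0); in:-
At end of tick 10: ['-', '-', '-', 'P5']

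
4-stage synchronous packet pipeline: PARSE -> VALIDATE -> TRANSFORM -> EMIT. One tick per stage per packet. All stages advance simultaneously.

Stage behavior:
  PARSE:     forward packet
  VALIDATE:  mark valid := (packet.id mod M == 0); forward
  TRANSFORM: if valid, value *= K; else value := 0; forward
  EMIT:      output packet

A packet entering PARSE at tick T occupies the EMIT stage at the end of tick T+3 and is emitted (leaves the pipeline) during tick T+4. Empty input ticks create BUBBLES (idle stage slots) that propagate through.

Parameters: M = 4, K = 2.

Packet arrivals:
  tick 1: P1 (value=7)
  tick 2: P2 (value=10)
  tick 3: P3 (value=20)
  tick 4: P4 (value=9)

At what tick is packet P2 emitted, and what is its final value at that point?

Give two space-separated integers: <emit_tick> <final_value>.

Tick 1: [PARSE:P1(v=7,ok=F), VALIDATE:-, TRANSFORM:-, EMIT:-] out:-; in:P1
Tick 2: [PARSE:P2(v=10,ok=F), VALIDATE:P1(v=7,ok=F), TRANSFORM:-, EMIT:-] out:-; in:P2
Tick 3: [PARSE:P3(v=20,ok=F), VALIDATE:P2(v=10,ok=F), TRANSFORM:P1(v=0,ok=F), EMIT:-] out:-; in:P3
Tick 4: [PARSE:P4(v=9,ok=F), VALIDATE:P3(v=20,ok=F), TRANSFORM:P2(v=0,ok=F), EMIT:P1(v=0,ok=F)] out:-; in:P4
Tick 5: [PARSE:-, VALIDATE:P4(v=9,ok=T), TRANSFORM:P3(v=0,ok=F), EMIT:P2(v=0,ok=F)] out:P1(v=0); in:-
Tick 6: [PARSE:-, VALIDATE:-, TRANSFORM:P4(v=18,ok=T), EMIT:P3(v=0,ok=F)] out:P2(v=0); in:-
Tick 7: [PARSE:-, VALIDATE:-, TRANSFORM:-, EMIT:P4(v=18,ok=T)] out:P3(v=0); in:-
Tick 8: [PARSE:-, VALIDATE:-, TRANSFORM:-, EMIT:-] out:P4(v=18); in:-
P2: arrives tick 2, valid=False (id=2, id%4=2), emit tick 6, final value 0

Answer: 6 0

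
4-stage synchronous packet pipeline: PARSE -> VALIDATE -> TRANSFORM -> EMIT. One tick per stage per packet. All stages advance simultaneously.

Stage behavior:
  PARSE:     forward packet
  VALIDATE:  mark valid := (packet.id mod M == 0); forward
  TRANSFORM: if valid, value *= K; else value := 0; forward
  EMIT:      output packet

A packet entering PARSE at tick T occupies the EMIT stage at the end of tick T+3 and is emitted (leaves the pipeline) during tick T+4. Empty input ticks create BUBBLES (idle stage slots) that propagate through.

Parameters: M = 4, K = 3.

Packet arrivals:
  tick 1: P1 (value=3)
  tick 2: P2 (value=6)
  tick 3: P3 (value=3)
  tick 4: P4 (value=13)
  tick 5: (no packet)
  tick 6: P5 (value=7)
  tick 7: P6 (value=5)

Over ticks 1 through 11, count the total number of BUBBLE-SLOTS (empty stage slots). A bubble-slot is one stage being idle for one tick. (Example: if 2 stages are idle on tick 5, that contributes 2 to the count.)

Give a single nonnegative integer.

Answer: 20

Derivation:
Tick 1: [PARSE:P1(v=3,ok=F), VALIDATE:-, TRANSFORM:-, EMIT:-] out:-; bubbles=3
Tick 2: [PARSE:P2(v=6,ok=F), VALIDATE:P1(v=3,ok=F), TRANSFORM:-, EMIT:-] out:-; bubbles=2
Tick 3: [PARSE:P3(v=3,ok=F), VALIDATE:P2(v=6,ok=F), TRANSFORM:P1(v=0,ok=F), EMIT:-] out:-; bubbles=1
Tick 4: [PARSE:P4(v=13,ok=F), VALIDATE:P3(v=3,ok=F), TRANSFORM:P2(v=0,ok=F), EMIT:P1(v=0,ok=F)] out:-; bubbles=0
Tick 5: [PARSE:-, VALIDATE:P4(v=13,ok=T), TRANSFORM:P3(v=0,ok=F), EMIT:P2(v=0,ok=F)] out:P1(v=0); bubbles=1
Tick 6: [PARSE:P5(v=7,ok=F), VALIDATE:-, TRANSFORM:P4(v=39,ok=T), EMIT:P3(v=0,ok=F)] out:P2(v=0); bubbles=1
Tick 7: [PARSE:P6(v=5,ok=F), VALIDATE:P5(v=7,ok=F), TRANSFORM:-, EMIT:P4(v=39,ok=T)] out:P3(v=0); bubbles=1
Tick 8: [PARSE:-, VALIDATE:P6(v=5,ok=F), TRANSFORM:P5(v=0,ok=F), EMIT:-] out:P4(v=39); bubbles=2
Tick 9: [PARSE:-, VALIDATE:-, TRANSFORM:P6(v=0,ok=F), EMIT:P5(v=0,ok=F)] out:-; bubbles=2
Tick 10: [PARSE:-, VALIDATE:-, TRANSFORM:-, EMIT:P6(v=0,ok=F)] out:P5(v=0); bubbles=3
Tick 11: [PARSE:-, VALIDATE:-, TRANSFORM:-, EMIT:-] out:P6(v=0); bubbles=4
Total bubble-slots: 20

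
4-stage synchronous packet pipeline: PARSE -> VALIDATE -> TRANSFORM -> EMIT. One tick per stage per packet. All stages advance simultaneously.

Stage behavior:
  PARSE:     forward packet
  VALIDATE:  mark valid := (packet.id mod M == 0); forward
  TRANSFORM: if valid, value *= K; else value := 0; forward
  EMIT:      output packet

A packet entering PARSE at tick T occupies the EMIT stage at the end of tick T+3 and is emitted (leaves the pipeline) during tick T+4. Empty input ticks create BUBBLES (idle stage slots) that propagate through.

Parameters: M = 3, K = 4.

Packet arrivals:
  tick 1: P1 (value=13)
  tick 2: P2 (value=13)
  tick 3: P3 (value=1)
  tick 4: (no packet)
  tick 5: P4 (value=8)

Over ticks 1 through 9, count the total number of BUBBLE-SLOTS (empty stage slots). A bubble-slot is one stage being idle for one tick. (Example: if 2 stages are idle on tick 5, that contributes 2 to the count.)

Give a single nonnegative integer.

Tick 1: [PARSE:P1(v=13,ok=F), VALIDATE:-, TRANSFORM:-, EMIT:-] out:-; bubbles=3
Tick 2: [PARSE:P2(v=13,ok=F), VALIDATE:P1(v=13,ok=F), TRANSFORM:-, EMIT:-] out:-; bubbles=2
Tick 3: [PARSE:P3(v=1,ok=F), VALIDATE:P2(v=13,ok=F), TRANSFORM:P1(v=0,ok=F), EMIT:-] out:-; bubbles=1
Tick 4: [PARSE:-, VALIDATE:P3(v=1,ok=T), TRANSFORM:P2(v=0,ok=F), EMIT:P1(v=0,ok=F)] out:-; bubbles=1
Tick 5: [PARSE:P4(v=8,ok=F), VALIDATE:-, TRANSFORM:P3(v=4,ok=T), EMIT:P2(v=0,ok=F)] out:P1(v=0); bubbles=1
Tick 6: [PARSE:-, VALIDATE:P4(v=8,ok=F), TRANSFORM:-, EMIT:P3(v=4,ok=T)] out:P2(v=0); bubbles=2
Tick 7: [PARSE:-, VALIDATE:-, TRANSFORM:P4(v=0,ok=F), EMIT:-] out:P3(v=4); bubbles=3
Tick 8: [PARSE:-, VALIDATE:-, TRANSFORM:-, EMIT:P4(v=0,ok=F)] out:-; bubbles=3
Tick 9: [PARSE:-, VALIDATE:-, TRANSFORM:-, EMIT:-] out:P4(v=0); bubbles=4
Total bubble-slots: 20

Answer: 20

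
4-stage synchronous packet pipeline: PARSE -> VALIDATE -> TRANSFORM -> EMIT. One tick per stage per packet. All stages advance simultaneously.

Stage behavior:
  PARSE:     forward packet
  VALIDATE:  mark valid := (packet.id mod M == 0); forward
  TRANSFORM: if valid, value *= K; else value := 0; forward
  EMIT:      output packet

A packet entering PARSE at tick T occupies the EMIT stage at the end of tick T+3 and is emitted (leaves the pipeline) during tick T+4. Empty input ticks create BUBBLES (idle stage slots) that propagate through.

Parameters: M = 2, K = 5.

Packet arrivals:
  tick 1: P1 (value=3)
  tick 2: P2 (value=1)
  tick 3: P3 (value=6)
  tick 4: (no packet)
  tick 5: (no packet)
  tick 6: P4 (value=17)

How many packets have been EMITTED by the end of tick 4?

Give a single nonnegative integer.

Answer: 0

Derivation:
Tick 1: [PARSE:P1(v=3,ok=F), VALIDATE:-, TRANSFORM:-, EMIT:-] out:-; in:P1
Tick 2: [PARSE:P2(v=1,ok=F), VALIDATE:P1(v=3,ok=F), TRANSFORM:-, EMIT:-] out:-; in:P2
Tick 3: [PARSE:P3(v=6,ok=F), VALIDATE:P2(v=1,ok=T), TRANSFORM:P1(v=0,ok=F), EMIT:-] out:-; in:P3
Tick 4: [PARSE:-, VALIDATE:P3(v=6,ok=F), TRANSFORM:P2(v=5,ok=T), EMIT:P1(v=0,ok=F)] out:-; in:-
Emitted by tick 4: []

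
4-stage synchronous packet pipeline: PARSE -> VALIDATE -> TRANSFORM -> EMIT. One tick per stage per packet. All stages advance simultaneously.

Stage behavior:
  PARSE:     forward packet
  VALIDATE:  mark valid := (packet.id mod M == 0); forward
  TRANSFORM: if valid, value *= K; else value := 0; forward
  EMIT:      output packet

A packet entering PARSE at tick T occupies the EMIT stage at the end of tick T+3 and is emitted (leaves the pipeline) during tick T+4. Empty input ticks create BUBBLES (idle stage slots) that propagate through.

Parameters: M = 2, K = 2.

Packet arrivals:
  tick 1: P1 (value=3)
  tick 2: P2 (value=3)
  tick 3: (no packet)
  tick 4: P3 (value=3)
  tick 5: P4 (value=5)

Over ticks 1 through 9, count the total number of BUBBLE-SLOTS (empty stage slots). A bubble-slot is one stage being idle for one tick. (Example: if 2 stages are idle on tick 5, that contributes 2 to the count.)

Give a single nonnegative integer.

Tick 1: [PARSE:P1(v=3,ok=F), VALIDATE:-, TRANSFORM:-, EMIT:-] out:-; bubbles=3
Tick 2: [PARSE:P2(v=3,ok=F), VALIDATE:P1(v=3,ok=F), TRANSFORM:-, EMIT:-] out:-; bubbles=2
Tick 3: [PARSE:-, VALIDATE:P2(v=3,ok=T), TRANSFORM:P1(v=0,ok=F), EMIT:-] out:-; bubbles=2
Tick 4: [PARSE:P3(v=3,ok=F), VALIDATE:-, TRANSFORM:P2(v=6,ok=T), EMIT:P1(v=0,ok=F)] out:-; bubbles=1
Tick 5: [PARSE:P4(v=5,ok=F), VALIDATE:P3(v=3,ok=F), TRANSFORM:-, EMIT:P2(v=6,ok=T)] out:P1(v=0); bubbles=1
Tick 6: [PARSE:-, VALIDATE:P4(v=5,ok=T), TRANSFORM:P3(v=0,ok=F), EMIT:-] out:P2(v=6); bubbles=2
Tick 7: [PARSE:-, VALIDATE:-, TRANSFORM:P4(v=10,ok=T), EMIT:P3(v=0,ok=F)] out:-; bubbles=2
Tick 8: [PARSE:-, VALIDATE:-, TRANSFORM:-, EMIT:P4(v=10,ok=T)] out:P3(v=0); bubbles=3
Tick 9: [PARSE:-, VALIDATE:-, TRANSFORM:-, EMIT:-] out:P4(v=10); bubbles=4
Total bubble-slots: 20

Answer: 20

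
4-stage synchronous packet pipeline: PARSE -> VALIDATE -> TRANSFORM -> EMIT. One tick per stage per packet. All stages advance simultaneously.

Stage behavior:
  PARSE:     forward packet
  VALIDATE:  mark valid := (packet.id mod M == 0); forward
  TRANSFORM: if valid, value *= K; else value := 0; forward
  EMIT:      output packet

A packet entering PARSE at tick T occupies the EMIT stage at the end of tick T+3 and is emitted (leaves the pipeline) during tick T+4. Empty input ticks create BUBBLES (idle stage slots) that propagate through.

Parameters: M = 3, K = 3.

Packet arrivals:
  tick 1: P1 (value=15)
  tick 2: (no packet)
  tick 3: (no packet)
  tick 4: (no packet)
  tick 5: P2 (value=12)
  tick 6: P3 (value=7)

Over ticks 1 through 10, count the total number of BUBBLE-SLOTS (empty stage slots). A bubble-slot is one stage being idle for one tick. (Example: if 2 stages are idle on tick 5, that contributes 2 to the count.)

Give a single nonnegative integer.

Answer: 28

Derivation:
Tick 1: [PARSE:P1(v=15,ok=F), VALIDATE:-, TRANSFORM:-, EMIT:-] out:-; bubbles=3
Tick 2: [PARSE:-, VALIDATE:P1(v=15,ok=F), TRANSFORM:-, EMIT:-] out:-; bubbles=3
Tick 3: [PARSE:-, VALIDATE:-, TRANSFORM:P1(v=0,ok=F), EMIT:-] out:-; bubbles=3
Tick 4: [PARSE:-, VALIDATE:-, TRANSFORM:-, EMIT:P1(v=0,ok=F)] out:-; bubbles=3
Tick 5: [PARSE:P2(v=12,ok=F), VALIDATE:-, TRANSFORM:-, EMIT:-] out:P1(v=0); bubbles=3
Tick 6: [PARSE:P3(v=7,ok=F), VALIDATE:P2(v=12,ok=F), TRANSFORM:-, EMIT:-] out:-; bubbles=2
Tick 7: [PARSE:-, VALIDATE:P3(v=7,ok=T), TRANSFORM:P2(v=0,ok=F), EMIT:-] out:-; bubbles=2
Tick 8: [PARSE:-, VALIDATE:-, TRANSFORM:P3(v=21,ok=T), EMIT:P2(v=0,ok=F)] out:-; bubbles=2
Tick 9: [PARSE:-, VALIDATE:-, TRANSFORM:-, EMIT:P3(v=21,ok=T)] out:P2(v=0); bubbles=3
Tick 10: [PARSE:-, VALIDATE:-, TRANSFORM:-, EMIT:-] out:P3(v=21); bubbles=4
Total bubble-slots: 28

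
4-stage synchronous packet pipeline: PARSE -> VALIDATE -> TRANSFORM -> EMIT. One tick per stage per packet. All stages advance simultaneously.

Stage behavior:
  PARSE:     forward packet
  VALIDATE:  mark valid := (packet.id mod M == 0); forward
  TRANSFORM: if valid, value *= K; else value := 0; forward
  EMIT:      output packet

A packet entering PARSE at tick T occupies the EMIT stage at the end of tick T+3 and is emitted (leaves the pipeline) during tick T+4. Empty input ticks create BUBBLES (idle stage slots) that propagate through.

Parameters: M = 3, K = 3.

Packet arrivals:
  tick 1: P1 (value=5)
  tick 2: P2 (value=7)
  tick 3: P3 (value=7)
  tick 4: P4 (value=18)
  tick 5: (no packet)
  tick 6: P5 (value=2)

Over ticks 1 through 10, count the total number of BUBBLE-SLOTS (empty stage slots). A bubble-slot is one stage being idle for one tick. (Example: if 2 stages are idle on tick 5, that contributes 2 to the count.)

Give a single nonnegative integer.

Answer: 20

Derivation:
Tick 1: [PARSE:P1(v=5,ok=F), VALIDATE:-, TRANSFORM:-, EMIT:-] out:-; bubbles=3
Tick 2: [PARSE:P2(v=7,ok=F), VALIDATE:P1(v=5,ok=F), TRANSFORM:-, EMIT:-] out:-; bubbles=2
Tick 3: [PARSE:P3(v=7,ok=F), VALIDATE:P2(v=7,ok=F), TRANSFORM:P1(v=0,ok=F), EMIT:-] out:-; bubbles=1
Tick 4: [PARSE:P4(v=18,ok=F), VALIDATE:P3(v=7,ok=T), TRANSFORM:P2(v=0,ok=F), EMIT:P1(v=0,ok=F)] out:-; bubbles=0
Tick 5: [PARSE:-, VALIDATE:P4(v=18,ok=F), TRANSFORM:P3(v=21,ok=T), EMIT:P2(v=0,ok=F)] out:P1(v=0); bubbles=1
Tick 6: [PARSE:P5(v=2,ok=F), VALIDATE:-, TRANSFORM:P4(v=0,ok=F), EMIT:P3(v=21,ok=T)] out:P2(v=0); bubbles=1
Tick 7: [PARSE:-, VALIDATE:P5(v=2,ok=F), TRANSFORM:-, EMIT:P4(v=0,ok=F)] out:P3(v=21); bubbles=2
Tick 8: [PARSE:-, VALIDATE:-, TRANSFORM:P5(v=0,ok=F), EMIT:-] out:P4(v=0); bubbles=3
Tick 9: [PARSE:-, VALIDATE:-, TRANSFORM:-, EMIT:P5(v=0,ok=F)] out:-; bubbles=3
Tick 10: [PARSE:-, VALIDATE:-, TRANSFORM:-, EMIT:-] out:P5(v=0); bubbles=4
Total bubble-slots: 20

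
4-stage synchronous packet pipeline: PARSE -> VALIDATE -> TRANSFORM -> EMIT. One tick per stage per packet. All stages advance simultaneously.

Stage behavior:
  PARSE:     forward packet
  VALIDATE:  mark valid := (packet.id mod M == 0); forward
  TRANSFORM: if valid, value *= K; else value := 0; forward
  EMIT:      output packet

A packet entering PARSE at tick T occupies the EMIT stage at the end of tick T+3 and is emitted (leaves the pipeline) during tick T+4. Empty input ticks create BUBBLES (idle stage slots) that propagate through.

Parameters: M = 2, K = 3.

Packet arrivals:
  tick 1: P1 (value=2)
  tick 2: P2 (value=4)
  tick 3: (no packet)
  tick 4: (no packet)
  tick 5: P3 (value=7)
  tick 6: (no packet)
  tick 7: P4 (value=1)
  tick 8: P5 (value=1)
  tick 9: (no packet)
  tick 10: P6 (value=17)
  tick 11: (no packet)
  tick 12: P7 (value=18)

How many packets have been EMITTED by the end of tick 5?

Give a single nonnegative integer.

Tick 1: [PARSE:P1(v=2,ok=F), VALIDATE:-, TRANSFORM:-, EMIT:-] out:-; in:P1
Tick 2: [PARSE:P2(v=4,ok=F), VALIDATE:P1(v=2,ok=F), TRANSFORM:-, EMIT:-] out:-; in:P2
Tick 3: [PARSE:-, VALIDATE:P2(v=4,ok=T), TRANSFORM:P1(v=0,ok=F), EMIT:-] out:-; in:-
Tick 4: [PARSE:-, VALIDATE:-, TRANSFORM:P2(v=12,ok=T), EMIT:P1(v=0,ok=F)] out:-; in:-
Tick 5: [PARSE:P3(v=7,ok=F), VALIDATE:-, TRANSFORM:-, EMIT:P2(v=12,ok=T)] out:P1(v=0); in:P3
Emitted by tick 5: ['P1']

Answer: 1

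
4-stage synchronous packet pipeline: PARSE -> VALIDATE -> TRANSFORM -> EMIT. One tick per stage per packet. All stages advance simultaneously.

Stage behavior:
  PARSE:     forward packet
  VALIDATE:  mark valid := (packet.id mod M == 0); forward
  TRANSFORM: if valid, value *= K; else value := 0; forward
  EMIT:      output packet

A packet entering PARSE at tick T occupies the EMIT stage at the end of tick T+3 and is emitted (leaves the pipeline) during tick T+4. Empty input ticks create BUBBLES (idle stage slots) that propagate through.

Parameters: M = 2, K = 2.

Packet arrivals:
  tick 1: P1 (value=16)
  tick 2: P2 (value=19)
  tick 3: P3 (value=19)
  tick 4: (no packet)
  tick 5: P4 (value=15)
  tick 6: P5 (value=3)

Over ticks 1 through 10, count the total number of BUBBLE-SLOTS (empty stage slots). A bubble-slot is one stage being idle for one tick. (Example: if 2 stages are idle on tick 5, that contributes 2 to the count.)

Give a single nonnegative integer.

Tick 1: [PARSE:P1(v=16,ok=F), VALIDATE:-, TRANSFORM:-, EMIT:-] out:-; bubbles=3
Tick 2: [PARSE:P2(v=19,ok=F), VALIDATE:P1(v=16,ok=F), TRANSFORM:-, EMIT:-] out:-; bubbles=2
Tick 3: [PARSE:P3(v=19,ok=F), VALIDATE:P2(v=19,ok=T), TRANSFORM:P1(v=0,ok=F), EMIT:-] out:-; bubbles=1
Tick 4: [PARSE:-, VALIDATE:P3(v=19,ok=F), TRANSFORM:P2(v=38,ok=T), EMIT:P1(v=0,ok=F)] out:-; bubbles=1
Tick 5: [PARSE:P4(v=15,ok=F), VALIDATE:-, TRANSFORM:P3(v=0,ok=F), EMIT:P2(v=38,ok=T)] out:P1(v=0); bubbles=1
Tick 6: [PARSE:P5(v=3,ok=F), VALIDATE:P4(v=15,ok=T), TRANSFORM:-, EMIT:P3(v=0,ok=F)] out:P2(v=38); bubbles=1
Tick 7: [PARSE:-, VALIDATE:P5(v=3,ok=F), TRANSFORM:P4(v=30,ok=T), EMIT:-] out:P3(v=0); bubbles=2
Tick 8: [PARSE:-, VALIDATE:-, TRANSFORM:P5(v=0,ok=F), EMIT:P4(v=30,ok=T)] out:-; bubbles=2
Tick 9: [PARSE:-, VALIDATE:-, TRANSFORM:-, EMIT:P5(v=0,ok=F)] out:P4(v=30); bubbles=3
Tick 10: [PARSE:-, VALIDATE:-, TRANSFORM:-, EMIT:-] out:P5(v=0); bubbles=4
Total bubble-slots: 20

Answer: 20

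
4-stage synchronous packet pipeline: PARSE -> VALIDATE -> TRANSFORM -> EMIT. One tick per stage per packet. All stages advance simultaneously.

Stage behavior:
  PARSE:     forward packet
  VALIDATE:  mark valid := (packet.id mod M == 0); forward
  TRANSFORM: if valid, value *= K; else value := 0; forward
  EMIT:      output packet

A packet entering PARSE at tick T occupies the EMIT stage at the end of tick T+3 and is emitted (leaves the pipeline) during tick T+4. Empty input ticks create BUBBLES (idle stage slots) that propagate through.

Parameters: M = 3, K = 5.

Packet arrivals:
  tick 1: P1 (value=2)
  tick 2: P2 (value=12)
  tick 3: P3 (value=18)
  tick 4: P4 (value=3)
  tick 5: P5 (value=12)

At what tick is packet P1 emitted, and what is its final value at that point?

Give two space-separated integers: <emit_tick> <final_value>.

Answer: 5 0

Derivation:
Tick 1: [PARSE:P1(v=2,ok=F), VALIDATE:-, TRANSFORM:-, EMIT:-] out:-; in:P1
Tick 2: [PARSE:P2(v=12,ok=F), VALIDATE:P1(v=2,ok=F), TRANSFORM:-, EMIT:-] out:-; in:P2
Tick 3: [PARSE:P3(v=18,ok=F), VALIDATE:P2(v=12,ok=F), TRANSFORM:P1(v=0,ok=F), EMIT:-] out:-; in:P3
Tick 4: [PARSE:P4(v=3,ok=F), VALIDATE:P3(v=18,ok=T), TRANSFORM:P2(v=0,ok=F), EMIT:P1(v=0,ok=F)] out:-; in:P4
Tick 5: [PARSE:P5(v=12,ok=F), VALIDATE:P4(v=3,ok=F), TRANSFORM:P3(v=90,ok=T), EMIT:P2(v=0,ok=F)] out:P1(v=0); in:P5
Tick 6: [PARSE:-, VALIDATE:P5(v=12,ok=F), TRANSFORM:P4(v=0,ok=F), EMIT:P3(v=90,ok=T)] out:P2(v=0); in:-
Tick 7: [PARSE:-, VALIDATE:-, TRANSFORM:P5(v=0,ok=F), EMIT:P4(v=0,ok=F)] out:P3(v=90); in:-
Tick 8: [PARSE:-, VALIDATE:-, TRANSFORM:-, EMIT:P5(v=0,ok=F)] out:P4(v=0); in:-
Tick 9: [PARSE:-, VALIDATE:-, TRANSFORM:-, EMIT:-] out:P5(v=0); in:-
P1: arrives tick 1, valid=False (id=1, id%3=1), emit tick 5, final value 0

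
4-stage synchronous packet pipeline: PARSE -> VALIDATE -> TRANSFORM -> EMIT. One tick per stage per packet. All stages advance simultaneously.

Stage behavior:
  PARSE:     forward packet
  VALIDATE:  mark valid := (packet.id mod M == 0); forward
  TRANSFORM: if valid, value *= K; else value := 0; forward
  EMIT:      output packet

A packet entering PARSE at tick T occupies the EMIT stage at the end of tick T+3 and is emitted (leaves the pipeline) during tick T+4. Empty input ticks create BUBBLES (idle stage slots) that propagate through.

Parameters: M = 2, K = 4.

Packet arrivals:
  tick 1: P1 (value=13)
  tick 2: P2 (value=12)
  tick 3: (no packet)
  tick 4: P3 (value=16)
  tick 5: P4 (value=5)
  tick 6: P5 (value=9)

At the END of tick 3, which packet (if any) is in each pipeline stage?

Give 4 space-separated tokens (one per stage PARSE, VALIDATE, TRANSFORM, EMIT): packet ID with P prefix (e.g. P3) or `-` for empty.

Tick 1: [PARSE:P1(v=13,ok=F), VALIDATE:-, TRANSFORM:-, EMIT:-] out:-; in:P1
Tick 2: [PARSE:P2(v=12,ok=F), VALIDATE:P1(v=13,ok=F), TRANSFORM:-, EMIT:-] out:-; in:P2
Tick 3: [PARSE:-, VALIDATE:P2(v=12,ok=T), TRANSFORM:P1(v=0,ok=F), EMIT:-] out:-; in:-
At end of tick 3: ['-', 'P2', 'P1', '-']

Answer: - P2 P1 -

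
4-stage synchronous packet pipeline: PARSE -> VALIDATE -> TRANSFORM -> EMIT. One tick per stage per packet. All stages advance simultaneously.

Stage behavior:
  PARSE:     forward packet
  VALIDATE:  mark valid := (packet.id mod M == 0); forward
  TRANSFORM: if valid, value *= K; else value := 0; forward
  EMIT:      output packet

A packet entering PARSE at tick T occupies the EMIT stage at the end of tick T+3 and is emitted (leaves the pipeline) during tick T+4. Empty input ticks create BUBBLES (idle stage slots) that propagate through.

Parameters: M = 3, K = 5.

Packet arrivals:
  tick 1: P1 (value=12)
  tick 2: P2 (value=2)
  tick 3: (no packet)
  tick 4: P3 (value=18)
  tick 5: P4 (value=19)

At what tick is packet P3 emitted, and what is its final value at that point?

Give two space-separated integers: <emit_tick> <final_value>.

Tick 1: [PARSE:P1(v=12,ok=F), VALIDATE:-, TRANSFORM:-, EMIT:-] out:-; in:P1
Tick 2: [PARSE:P2(v=2,ok=F), VALIDATE:P1(v=12,ok=F), TRANSFORM:-, EMIT:-] out:-; in:P2
Tick 3: [PARSE:-, VALIDATE:P2(v=2,ok=F), TRANSFORM:P1(v=0,ok=F), EMIT:-] out:-; in:-
Tick 4: [PARSE:P3(v=18,ok=F), VALIDATE:-, TRANSFORM:P2(v=0,ok=F), EMIT:P1(v=0,ok=F)] out:-; in:P3
Tick 5: [PARSE:P4(v=19,ok=F), VALIDATE:P3(v=18,ok=T), TRANSFORM:-, EMIT:P2(v=0,ok=F)] out:P1(v=0); in:P4
Tick 6: [PARSE:-, VALIDATE:P4(v=19,ok=F), TRANSFORM:P3(v=90,ok=T), EMIT:-] out:P2(v=0); in:-
Tick 7: [PARSE:-, VALIDATE:-, TRANSFORM:P4(v=0,ok=F), EMIT:P3(v=90,ok=T)] out:-; in:-
Tick 8: [PARSE:-, VALIDATE:-, TRANSFORM:-, EMIT:P4(v=0,ok=F)] out:P3(v=90); in:-
Tick 9: [PARSE:-, VALIDATE:-, TRANSFORM:-, EMIT:-] out:P4(v=0); in:-
P3: arrives tick 4, valid=True (id=3, id%3=0), emit tick 8, final value 90

Answer: 8 90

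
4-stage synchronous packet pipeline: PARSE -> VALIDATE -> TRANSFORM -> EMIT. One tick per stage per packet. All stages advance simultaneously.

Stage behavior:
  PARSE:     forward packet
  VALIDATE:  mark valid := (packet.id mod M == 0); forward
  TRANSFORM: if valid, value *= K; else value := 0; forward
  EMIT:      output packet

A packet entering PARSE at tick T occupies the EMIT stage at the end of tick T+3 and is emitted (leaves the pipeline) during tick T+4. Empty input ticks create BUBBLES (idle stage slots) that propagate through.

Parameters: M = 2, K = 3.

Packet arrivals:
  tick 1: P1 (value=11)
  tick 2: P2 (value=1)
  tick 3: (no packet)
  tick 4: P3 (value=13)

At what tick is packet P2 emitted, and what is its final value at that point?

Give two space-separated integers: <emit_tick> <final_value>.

Tick 1: [PARSE:P1(v=11,ok=F), VALIDATE:-, TRANSFORM:-, EMIT:-] out:-; in:P1
Tick 2: [PARSE:P2(v=1,ok=F), VALIDATE:P1(v=11,ok=F), TRANSFORM:-, EMIT:-] out:-; in:P2
Tick 3: [PARSE:-, VALIDATE:P2(v=1,ok=T), TRANSFORM:P1(v=0,ok=F), EMIT:-] out:-; in:-
Tick 4: [PARSE:P3(v=13,ok=F), VALIDATE:-, TRANSFORM:P2(v=3,ok=T), EMIT:P1(v=0,ok=F)] out:-; in:P3
Tick 5: [PARSE:-, VALIDATE:P3(v=13,ok=F), TRANSFORM:-, EMIT:P2(v=3,ok=T)] out:P1(v=0); in:-
Tick 6: [PARSE:-, VALIDATE:-, TRANSFORM:P3(v=0,ok=F), EMIT:-] out:P2(v=3); in:-
Tick 7: [PARSE:-, VALIDATE:-, TRANSFORM:-, EMIT:P3(v=0,ok=F)] out:-; in:-
Tick 8: [PARSE:-, VALIDATE:-, TRANSFORM:-, EMIT:-] out:P3(v=0); in:-
P2: arrives tick 2, valid=True (id=2, id%2=0), emit tick 6, final value 3

Answer: 6 3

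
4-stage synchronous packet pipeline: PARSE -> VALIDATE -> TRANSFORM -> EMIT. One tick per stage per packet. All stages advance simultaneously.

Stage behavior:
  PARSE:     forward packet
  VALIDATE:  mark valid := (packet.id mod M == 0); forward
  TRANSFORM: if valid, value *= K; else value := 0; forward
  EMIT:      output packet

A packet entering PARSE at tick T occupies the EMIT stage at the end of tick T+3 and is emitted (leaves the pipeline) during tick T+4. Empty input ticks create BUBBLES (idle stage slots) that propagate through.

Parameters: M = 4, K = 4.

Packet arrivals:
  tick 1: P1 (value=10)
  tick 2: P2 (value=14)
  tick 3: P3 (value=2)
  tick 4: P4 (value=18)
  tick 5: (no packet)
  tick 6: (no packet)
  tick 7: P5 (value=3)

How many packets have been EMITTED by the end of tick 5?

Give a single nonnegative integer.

Answer: 1

Derivation:
Tick 1: [PARSE:P1(v=10,ok=F), VALIDATE:-, TRANSFORM:-, EMIT:-] out:-; in:P1
Tick 2: [PARSE:P2(v=14,ok=F), VALIDATE:P1(v=10,ok=F), TRANSFORM:-, EMIT:-] out:-; in:P2
Tick 3: [PARSE:P3(v=2,ok=F), VALIDATE:P2(v=14,ok=F), TRANSFORM:P1(v=0,ok=F), EMIT:-] out:-; in:P3
Tick 4: [PARSE:P4(v=18,ok=F), VALIDATE:P3(v=2,ok=F), TRANSFORM:P2(v=0,ok=F), EMIT:P1(v=0,ok=F)] out:-; in:P4
Tick 5: [PARSE:-, VALIDATE:P4(v=18,ok=T), TRANSFORM:P3(v=0,ok=F), EMIT:P2(v=0,ok=F)] out:P1(v=0); in:-
Emitted by tick 5: ['P1']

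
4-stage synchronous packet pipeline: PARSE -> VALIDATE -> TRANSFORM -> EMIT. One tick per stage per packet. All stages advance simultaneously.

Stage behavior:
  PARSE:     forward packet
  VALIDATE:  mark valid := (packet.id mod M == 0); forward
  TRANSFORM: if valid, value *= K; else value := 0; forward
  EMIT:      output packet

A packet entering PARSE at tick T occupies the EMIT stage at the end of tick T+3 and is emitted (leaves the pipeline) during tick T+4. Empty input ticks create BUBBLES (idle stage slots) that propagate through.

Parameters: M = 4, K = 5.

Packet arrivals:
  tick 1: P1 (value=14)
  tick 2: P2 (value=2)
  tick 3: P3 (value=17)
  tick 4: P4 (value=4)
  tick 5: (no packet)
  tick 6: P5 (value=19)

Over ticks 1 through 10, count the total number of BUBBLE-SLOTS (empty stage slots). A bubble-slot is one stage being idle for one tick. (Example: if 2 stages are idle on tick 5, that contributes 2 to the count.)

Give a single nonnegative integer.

Answer: 20

Derivation:
Tick 1: [PARSE:P1(v=14,ok=F), VALIDATE:-, TRANSFORM:-, EMIT:-] out:-; bubbles=3
Tick 2: [PARSE:P2(v=2,ok=F), VALIDATE:P1(v=14,ok=F), TRANSFORM:-, EMIT:-] out:-; bubbles=2
Tick 3: [PARSE:P3(v=17,ok=F), VALIDATE:P2(v=2,ok=F), TRANSFORM:P1(v=0,ok=F), EMIT:-] out:-; bubbles=1
Tick 4: [PARSE:P4(v=4,ok=F), VALIDATE:P3(v=17,ok=F), TRANSFORM:P2(v=0,ok=F), EMIT:P1(v=0,ok=F)] out:-; bubbles=0
Tick 5: [PARSE:-, VALIDATE:P4(v=4,ok=T), TRANSFORM:P3(v=0,ok=F), EMIT:P2(v=0,ok=F)] out:P1(v=0); bubbles=1
Tick 6: [PARSE:P5(v=19,ok=F), VALIDATE:-, TRANSFORM:P4(v=20,ok=T), EMIT:P3(v=0,ok=F)] out:P2(v=0); bubbles=1
Tick 7: [PARSE:-, VALIDATE:P5(v=19,ok=F), TRANSFORM:-, EMIT:P4(v=20,ok=T)] out:P3(v=0); bubbles=2
Tick 8: [PARSE:-, VALIDATE:-, TRANSFORM:P5(v=0,ok=F), EMIT:-] out:P4(v=20); bubbles=3
Tick 9: [PARSE:-, VALIDATE:-, TRANSFORM:-, EMIT:P5(v=0,ok=F)] out:-; bubbles=3
Tick 10: [PARSE:-, VALIDATE:-, TRANSFORM:-, EMIT:-] out:P5(v=0); bubbles=4
Total bubble-slots: 20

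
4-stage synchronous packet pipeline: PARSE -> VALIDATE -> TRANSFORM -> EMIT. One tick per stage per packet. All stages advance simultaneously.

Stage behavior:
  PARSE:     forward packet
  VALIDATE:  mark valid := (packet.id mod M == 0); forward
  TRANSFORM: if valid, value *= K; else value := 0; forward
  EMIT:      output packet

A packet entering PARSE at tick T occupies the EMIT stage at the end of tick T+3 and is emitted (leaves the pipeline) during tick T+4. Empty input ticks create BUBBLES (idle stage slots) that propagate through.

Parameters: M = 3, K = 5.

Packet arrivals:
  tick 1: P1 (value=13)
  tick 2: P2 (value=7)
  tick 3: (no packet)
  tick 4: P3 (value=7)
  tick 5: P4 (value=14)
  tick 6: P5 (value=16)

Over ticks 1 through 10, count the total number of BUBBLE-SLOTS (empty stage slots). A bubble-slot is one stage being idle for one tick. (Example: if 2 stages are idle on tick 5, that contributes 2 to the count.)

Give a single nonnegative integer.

Tick 1: [PARSE:P1(v=13,ok=F), VALIDATE:-, TRANSFORM:-, EMIT:-] out:-; bubbles=3
Tick 2: [PARSE:P2(v=7,ok=F), VALIDATE:P1(v=13,ok=F), TRANSFORM:-, EMIT:-] out:-; bubbles=2
Tick 3: [PARSE:-, VALIDATE:P2(v=7,ok=F), TRANSFORM:P1(v=0,ok=F), EMIT:-] out:-; bubbles=2
Tick 4: [PARSE:P3(v=7,ok=F), VALIDATE:-, TRANSFORM:P2(v=0,ok=F), EMIT:P1(v=0,ok=F)] out:-; bubbles=1
Tick 5: [PARSE:P4(v=14,ok=F), VALIDATE:P3(v=7,ok=T), TRANSFORM:-, EMIT:P2(v=0,ok=F)] out:P1(v=0); bubbles=1
Tick 6: [PARSE:P5(v=16,ok=F), VALIDATE:P4(v=14,ok=F), TRANSFORM:P3(v=35,ok=T), EMIT:-] out:P2(v=0); bubbles=1
Tick 7: [PARSE:-, VALIDATE:P5(v=16,ok=F), TRANSFORM:P4(v=0,ok=F), EMIT:P3(v=35,ok=T)] out:-; bubbles=1
Tick 8: [PARSE:-, VALIDATE:-, TRANSFORM:P5(v=0,ok=F), EMIT:P4(v=0,ok=F)] out:P3(v=35); bubbles=2
Tick 9: [PARSE:-, VALIDATE:-, TRANSFORM:-, EMIT:P5(v=0,ok=F)] out:P4(v=0); bubbles=3
Tick 10: [PARSE:-, VALIDATE:-, TRANSFORM:-, EMIT:-] out:P5(v=0); bubbles=4
Total bubble-slots: 20

Answer: 20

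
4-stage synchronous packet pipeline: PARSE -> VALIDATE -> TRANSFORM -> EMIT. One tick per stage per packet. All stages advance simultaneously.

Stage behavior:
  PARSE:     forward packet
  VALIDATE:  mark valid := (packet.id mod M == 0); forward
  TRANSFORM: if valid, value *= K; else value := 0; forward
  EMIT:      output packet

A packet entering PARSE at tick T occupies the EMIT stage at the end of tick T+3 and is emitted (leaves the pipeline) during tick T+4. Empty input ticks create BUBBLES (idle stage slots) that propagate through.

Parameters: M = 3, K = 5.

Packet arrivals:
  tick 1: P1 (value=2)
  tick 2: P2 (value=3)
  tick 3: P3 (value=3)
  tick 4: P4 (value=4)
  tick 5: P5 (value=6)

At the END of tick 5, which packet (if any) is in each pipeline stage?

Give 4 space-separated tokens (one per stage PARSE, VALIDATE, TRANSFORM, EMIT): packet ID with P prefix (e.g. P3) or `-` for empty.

Tick 1: [PARSE:P1(v=2,ok=F), VALIDATE:-, TRANSFORM:-, EMIT:-] out:-; in:P1
Tick 2: [PARSE:P2(v=3,ok=F), VALIDATE:P1(v=2,ok=F), TRANSFORM:-, EMIT:-] out:-; in:P2
Tick 3: [PARSE:P3(v=3,ok=F), VALIDATE:P2(v=3,ok=F), TRANSFORM:P1(v=0,ok=F), EMIT:-] out:-; in:P3
Tick 4: [PARSE:P4(v=4,ok=F), VALIDATE:P3(v=3,ok=T), TRANSFORM:P2(v=0,ok=F), EMIT:P1(v=0,ok=F)] out:-; in:P4
Tick 5: [PARSE:P5(v=6,ok=F), VALIDATE:P4(v=4,ok=F), TRANSFORM:P3(v=15,ok=T), EMIT:P2(v=0,ok=F)] out:P1(v=0); in:P5
At end of tick 5: ['P5', 'P4', 'P3', 'P2']

Answer: P5 P4 P3 P2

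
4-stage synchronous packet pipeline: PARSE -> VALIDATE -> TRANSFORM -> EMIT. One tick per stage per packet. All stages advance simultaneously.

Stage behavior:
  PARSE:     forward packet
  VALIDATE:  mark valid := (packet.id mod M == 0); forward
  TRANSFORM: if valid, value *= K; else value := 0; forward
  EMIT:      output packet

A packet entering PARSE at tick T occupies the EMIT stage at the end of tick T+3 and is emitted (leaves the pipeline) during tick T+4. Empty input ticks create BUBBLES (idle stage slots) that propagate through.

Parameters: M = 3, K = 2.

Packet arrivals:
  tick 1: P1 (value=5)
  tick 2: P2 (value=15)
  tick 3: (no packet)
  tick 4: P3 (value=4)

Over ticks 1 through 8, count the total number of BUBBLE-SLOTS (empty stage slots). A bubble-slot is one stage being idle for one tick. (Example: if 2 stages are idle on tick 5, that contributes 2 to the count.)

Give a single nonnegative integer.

Tick 1: [PARSE:P1(v=5,ok=F), VALIDATE:-, TRANSFORM:-, EMIT:-] out:-; bubbles=3
Tick 2: [PARSE:P2(v=15,ok=F), VALIDATE:P1(v=5,ok=F), TRANSFORM:-, EMIT:-] out:-; bubbles=2
Tick 3: [PARSE:-, VALIDATE:P2(v=15,ok=F), TRANSFORM:P1(v=0,ok=F), EMIT:-] out:-; bubbles=2
Tick 4: [PARSE:P3(v=4,ok=F), VALIDATE:-, TRANSFORM:P2(v=0,ok=F), EMIT:P1(v=0,ok=F)] out:-; bubbles=1
Tick 5: [PARSE:-, VALIDATE:P3(v=4,ok=T), TRANSFORM:-, EMIT:P2(v=0,ok=F)] out:P1(v=0); bubbles=2
Tick 6: [PARSE:-, VALIDATE:-, TRANSFORM:P3(v=8,ok=T), EMIT:-] out:P2(v=0); bubbles=3
Tick 7: [PARSE:-, VALIDATE:-, TRANSFORM:-, EMIT:P3(v=8,ok=T)] out:-; bubbles=3
Tick 8: [PARSE:-, VALIDATE:-, TRANSFORM:-, EMIT:-] out:P3(v=8); bubbles=4
Total bubble-slots: 20

Answer: 20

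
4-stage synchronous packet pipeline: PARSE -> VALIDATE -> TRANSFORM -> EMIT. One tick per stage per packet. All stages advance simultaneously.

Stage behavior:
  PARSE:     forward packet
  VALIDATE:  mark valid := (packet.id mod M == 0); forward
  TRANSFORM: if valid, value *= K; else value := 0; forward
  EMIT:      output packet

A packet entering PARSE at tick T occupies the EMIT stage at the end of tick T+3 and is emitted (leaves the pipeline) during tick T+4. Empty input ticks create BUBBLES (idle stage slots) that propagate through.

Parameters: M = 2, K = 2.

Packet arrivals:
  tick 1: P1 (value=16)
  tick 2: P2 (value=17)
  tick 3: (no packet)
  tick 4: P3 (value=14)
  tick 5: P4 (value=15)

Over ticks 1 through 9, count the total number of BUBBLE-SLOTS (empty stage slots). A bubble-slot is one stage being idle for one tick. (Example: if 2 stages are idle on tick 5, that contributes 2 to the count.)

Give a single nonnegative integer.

Answer: 20

Derivation:
Tick 1: [PARSE:P1(v=16,ok=F), VALIDATE:-, TRANSFORM:-, EMIT:-] out:-; bubbles=3
Tick 2: [PARSE:P2(v=17,ok=F), VALIDATE:P1(v=16,ok=F), TRANSFORM:-, EMIT:-] out:-; bubbles=2
Tick 3: [PARSE:-, VALIDATE:P2(v=17,ok=T), TRANSFORM:P1(v=0,ok=F), EMIT:-] out:-; bubbles=2
Tick 4: [PARSE:P3(v=14,ok=F), VALIDATE:-, TRANSFORM:P2(v=34,ok=T), EMIT:P1(v=0,ok=F)] out:-; bubbles=1
Tick 5: [PARSE:P4(v=15,ok=F), VALIDATE:P3(v=14,ok=F), TRANSFORM:-, EMIT:P2(v=34,ok=T)] out:P1(v=0); bubbles=1
Tick 6: [PARSE:-, VALIDATE:P4(v=15,ok=T), TRANSFORM:P3(v=0,ok=F), EMIT:-] out:P2(v=34); bubbles=2
Tick 7: [PARSE:-, VALIDATE:-, TRANSFORM:P4(v=30,ok=T), EMIT:P3(v=0,ok=F)] out:-; bubbles=2
Tick 8: [PARSE:-, VALIDATE:-, TRANSFORM:-, EMIT:P4(v=30,ok=T)] out:P3(v=0); bubbles=3
Tick 9: [PARSE:-, VALIDATE:-, TRANSFORM:-, EMIT:-] out:P4(v=30); bubbles=4
Total bubble-slots: 20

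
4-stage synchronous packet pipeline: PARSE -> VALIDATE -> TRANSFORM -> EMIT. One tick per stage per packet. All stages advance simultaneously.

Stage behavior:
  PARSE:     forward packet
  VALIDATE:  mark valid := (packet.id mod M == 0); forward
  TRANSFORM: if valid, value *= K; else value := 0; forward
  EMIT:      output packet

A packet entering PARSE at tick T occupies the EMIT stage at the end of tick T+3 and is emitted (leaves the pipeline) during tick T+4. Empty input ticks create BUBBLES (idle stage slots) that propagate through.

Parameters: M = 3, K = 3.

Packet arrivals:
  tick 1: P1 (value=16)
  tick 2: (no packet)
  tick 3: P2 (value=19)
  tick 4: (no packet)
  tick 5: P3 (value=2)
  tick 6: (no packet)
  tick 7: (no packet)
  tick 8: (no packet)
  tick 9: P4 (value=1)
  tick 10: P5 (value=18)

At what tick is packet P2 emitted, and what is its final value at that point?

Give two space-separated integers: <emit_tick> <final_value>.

Tick 1: [PARSE:P1(v=16,ok=F), VALIDATE:-, TRANSFORM:-, EMIT:-] out:-; in:P1
Tick 2: [PARSE:-, VALIDATE:P1(v=16,ok=F), TRANSFORM:-, EMIT:-] out:-; in:-
Tick 3: [PARSE:P2(v=19,ok=F), VALIDATE:-, TRANSFORM:P1(v=0,ok=F), EMIT:-] out:-; in:P2
Tick 4: [PARSE:-, VALIDATE:P2(v=19,ok=F), TRANSFORM:-, EMIT:P1(v=0,ok=F)] out:-; in:-
Tick 5: [PARSE:P3(v=2,ok=F), VALIDATE:-, TRANSFORM:P2(v=0,ok=F), EMIT:-] out:P1(v=0); in:P3
Tick 6: [PARSE:-, VALIDATE:P3(v=2,ok=T), TRANSFORM:-, EMIT:P2(v=0,ok=F)] out:-; in:-
Tick 7: [PARSE:-, VALIDATE:-, TRANSFORM:P3(v=6,ok=T), EMIT:-] out:P2(v=0); in:-
Tick 8: [PARSE:-, VALIDATE:-, TRANSFORM:-, EMIT:P3(v=6,ok=T)] out:-; in:-
Tick 9: [PARSE:P4(v=1,ok=F), VALIDATE:-, TRANSFORM:-, EMIT:-] out:P3(v=6); in:P4
Tick 10: [PARSE:P5(v=18,ok=F), VALIDATE:P4(v=1,ok=F), TRANSFORM:-, EMIT:-] out:-; in:P5
Tick 11: [PARSE:-, VALIDATE:P5(v=18,ok=F), TRANSFORM:P4(v=0,ok=F), EMIT:-] out:-; in:-
Tick 12: [PARSE:-, VALIDATE:-, TRANSFORM:P5(v=0,ok=F), EMIT:P4(v=0,ok=F)] out:-; in:-
Tick 13: [PARSE:-, VALIDATE:-, TRANSFORM:-, EMIT:P5(v=0,ok=F)] out:P4(v=0); in:-
Tick 14: [PARSE:-, VALIDATE:-, TRANSFORM:-, EMIT:-] out:P5(v=0); in:-
P2: arrives tick 3, valid=False (id=2, id%3=2), emit tick 7, final value 0

Answer: 7 0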